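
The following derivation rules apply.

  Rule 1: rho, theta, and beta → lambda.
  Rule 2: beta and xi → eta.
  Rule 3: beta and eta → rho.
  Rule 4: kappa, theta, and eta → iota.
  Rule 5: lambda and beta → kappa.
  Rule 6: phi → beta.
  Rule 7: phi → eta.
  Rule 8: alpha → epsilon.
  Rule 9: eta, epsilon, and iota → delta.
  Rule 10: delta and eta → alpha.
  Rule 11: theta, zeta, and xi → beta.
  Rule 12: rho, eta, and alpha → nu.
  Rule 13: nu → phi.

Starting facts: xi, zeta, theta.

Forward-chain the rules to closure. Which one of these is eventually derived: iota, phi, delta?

theta, zeta, and xi hold, so beta follows (Rule 11).
beta and xi hold, so eta follows (Rule 2).
From beta and eta, Rule 3 gives rho.
rho, theta, and beta hold, so lambda follows (Rule 1).
From lambda and beta, Rule 5 gives kappa.
From kappa, theta, and eta, Rule 4 gives iota.
delta would need eta, epsilon, and iota (Rule 9), but epsilon is never established. phi would need nu (Rule 13), but nu is never established.

iota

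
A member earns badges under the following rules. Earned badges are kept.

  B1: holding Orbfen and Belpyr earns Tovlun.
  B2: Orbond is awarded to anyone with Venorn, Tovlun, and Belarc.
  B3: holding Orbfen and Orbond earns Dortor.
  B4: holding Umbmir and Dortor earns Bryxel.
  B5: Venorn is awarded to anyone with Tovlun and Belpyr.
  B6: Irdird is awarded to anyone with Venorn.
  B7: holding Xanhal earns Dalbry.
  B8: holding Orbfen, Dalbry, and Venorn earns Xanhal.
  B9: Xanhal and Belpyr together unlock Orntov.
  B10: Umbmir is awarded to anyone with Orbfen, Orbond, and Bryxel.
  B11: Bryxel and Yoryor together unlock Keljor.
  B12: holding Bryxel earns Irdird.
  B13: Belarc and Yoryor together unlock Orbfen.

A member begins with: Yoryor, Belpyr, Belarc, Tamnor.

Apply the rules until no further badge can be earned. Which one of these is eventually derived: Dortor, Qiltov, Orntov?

With Belarc and Yoryor, Orbfen is earned (B13).
With Orbfen and Belpyr, Tovlun is earned (B1).
With Tovlun and Belpyr, Venorn is earned (B5).
With Venorn, Tovlun, and Belarc, Orbond is earned (B2).
With Orbfen and Orbond, Dortor is earned (B3).
No rule produces Qiltov, and it is not given. Orntov would need Xanhal and Belpyr (B9), but Xanhal is never earned.

Dortor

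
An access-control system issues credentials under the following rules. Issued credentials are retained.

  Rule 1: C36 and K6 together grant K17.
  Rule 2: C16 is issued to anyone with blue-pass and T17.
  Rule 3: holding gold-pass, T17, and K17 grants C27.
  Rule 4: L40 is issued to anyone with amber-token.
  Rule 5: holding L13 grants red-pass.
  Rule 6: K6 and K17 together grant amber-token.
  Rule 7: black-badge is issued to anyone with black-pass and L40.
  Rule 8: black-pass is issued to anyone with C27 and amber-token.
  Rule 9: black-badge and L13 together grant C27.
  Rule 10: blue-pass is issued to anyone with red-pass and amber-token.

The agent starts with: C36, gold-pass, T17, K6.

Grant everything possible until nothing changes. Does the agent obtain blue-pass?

No

blue-pass would need red-pass and amber-token (Rule 10), but red-pass is never granted.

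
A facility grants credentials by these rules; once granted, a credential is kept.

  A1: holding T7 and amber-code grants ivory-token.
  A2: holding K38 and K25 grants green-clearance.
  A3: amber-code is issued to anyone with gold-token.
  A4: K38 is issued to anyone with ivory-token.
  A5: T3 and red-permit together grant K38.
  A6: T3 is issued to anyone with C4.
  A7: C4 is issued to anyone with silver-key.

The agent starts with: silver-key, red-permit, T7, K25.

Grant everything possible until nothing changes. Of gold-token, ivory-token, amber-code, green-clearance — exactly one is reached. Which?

Holding silver-key grants C4 (A7).
Holding C4 grants T3 (A6).
Holding T3 and red-permit grants K38 (A5).
Holding K38 and K25 grants green-clearance (A2).
ivory-token would need T7 and amber-code (A1), but amber-code is never granted. No rule produces gold-token, and it is not given. amber-code would need gold-token (A3), but gold-token is never granted.

green-clearance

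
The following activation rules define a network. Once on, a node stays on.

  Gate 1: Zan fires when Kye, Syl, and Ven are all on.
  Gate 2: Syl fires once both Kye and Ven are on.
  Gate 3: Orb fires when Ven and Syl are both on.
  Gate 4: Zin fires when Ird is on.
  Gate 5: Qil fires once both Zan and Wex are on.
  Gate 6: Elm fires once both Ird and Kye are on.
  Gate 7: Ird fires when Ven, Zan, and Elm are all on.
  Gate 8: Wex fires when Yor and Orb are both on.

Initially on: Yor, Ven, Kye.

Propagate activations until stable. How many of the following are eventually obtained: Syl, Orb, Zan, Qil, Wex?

5

Gate 2: Kye and Ven on → Syl on.
Ven and Syl are on, so Orb fires (Gate 3).
Kye, Syl, and Ven are on, so Zan fires (Gate 1).
Yor and Orb are on, so Wex fires (Gate 8).
Zan and Wex are on, so Qil fires (Gate 5).
Syl: reached.
Orb: reached.
Zan: reached.
Qil: reached.
Wex: reached.
All 5 are reached.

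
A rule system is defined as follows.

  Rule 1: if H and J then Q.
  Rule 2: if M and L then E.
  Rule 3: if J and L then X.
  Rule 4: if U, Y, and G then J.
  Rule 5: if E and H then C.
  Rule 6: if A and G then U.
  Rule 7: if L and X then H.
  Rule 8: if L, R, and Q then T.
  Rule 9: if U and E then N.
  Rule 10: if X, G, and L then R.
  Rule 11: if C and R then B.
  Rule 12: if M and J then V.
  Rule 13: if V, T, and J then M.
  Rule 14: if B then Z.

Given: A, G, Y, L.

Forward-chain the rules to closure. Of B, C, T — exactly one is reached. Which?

From A and G, Rule 6 gives U.
U, Y, and G hold, so J follows (Rule 4).
J and L hold, so X follows (Rule 3).
L and X hold, so H follows (Rule 7).
X, G, and L hold, so R follows (Rule 10).
H and J hold, so Q follows (Rule 1).
From L, R, and Q, Rule 8 gives T.
B would need C and R (Rule 11), but C is never established. C would need E and H (Rule 5), but E is never established.

T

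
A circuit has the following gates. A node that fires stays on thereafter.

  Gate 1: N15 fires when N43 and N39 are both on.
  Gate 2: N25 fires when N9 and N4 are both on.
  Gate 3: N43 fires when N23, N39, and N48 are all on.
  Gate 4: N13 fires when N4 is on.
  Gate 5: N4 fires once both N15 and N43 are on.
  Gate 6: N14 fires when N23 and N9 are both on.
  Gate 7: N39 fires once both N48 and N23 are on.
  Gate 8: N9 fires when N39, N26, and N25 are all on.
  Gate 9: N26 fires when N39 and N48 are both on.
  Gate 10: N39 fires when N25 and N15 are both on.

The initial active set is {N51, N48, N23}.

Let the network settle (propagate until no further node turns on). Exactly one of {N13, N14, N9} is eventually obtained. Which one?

Gate 7: N48 and N23 on → N39 on.
N23, N39, and N48 are on, so N43 fires (Gate 3).
N43 and N39 are on, so N15 fires (Gate 1).
Gate 5: N15 and N43 on → N4 on.
N4 is on, so N13 fires (Gate 4).
N14 would need N23 and N9 (Gate 6), but N9 never turns on. N9 would need N39, N26, and N25 (Gate 8), but N25 never turns on.

N13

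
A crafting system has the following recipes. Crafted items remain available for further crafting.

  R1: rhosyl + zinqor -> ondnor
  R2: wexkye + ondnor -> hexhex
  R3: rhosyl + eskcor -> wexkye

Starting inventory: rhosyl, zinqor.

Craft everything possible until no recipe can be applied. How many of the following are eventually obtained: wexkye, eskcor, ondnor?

1

Using R1, rhosyl and zinqor make ondnor.
wexkye would need rhosyl and eskcor (R3), but eskcor is never obtained.
No rule produces eskcor, and it is not given.
ondnor: reached.
Reached: ondnor — 1 of the 3.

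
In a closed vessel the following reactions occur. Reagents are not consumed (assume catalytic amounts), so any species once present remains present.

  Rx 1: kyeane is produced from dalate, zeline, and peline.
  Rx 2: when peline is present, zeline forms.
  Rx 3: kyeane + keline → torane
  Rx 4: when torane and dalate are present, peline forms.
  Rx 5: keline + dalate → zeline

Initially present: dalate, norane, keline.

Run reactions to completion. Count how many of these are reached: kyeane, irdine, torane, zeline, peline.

keline and dalate present → zeline forms (Rx 5).
kyeane would need dalate, zeline, and peline (Rx 1), but peline never forms.
No rule produces irdine, and it is not given.
torane would need kyeane and keline (Rx 3), but kyeane never forms.
zeline: reached.
peline would need torane and dalate (Rx 4), but torane never forms.
Reached: zeline — 1 of the 5.

1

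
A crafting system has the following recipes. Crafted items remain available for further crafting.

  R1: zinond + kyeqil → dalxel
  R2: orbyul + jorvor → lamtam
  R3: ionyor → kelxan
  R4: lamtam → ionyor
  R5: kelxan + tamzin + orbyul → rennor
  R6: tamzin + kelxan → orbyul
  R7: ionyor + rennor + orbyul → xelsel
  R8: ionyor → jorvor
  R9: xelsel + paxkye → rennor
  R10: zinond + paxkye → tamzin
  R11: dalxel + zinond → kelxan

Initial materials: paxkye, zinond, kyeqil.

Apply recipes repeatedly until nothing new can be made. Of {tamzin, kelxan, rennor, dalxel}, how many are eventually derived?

Using R1, zinond and kyeqil make dalxel.
Using R10, zinond and paxkye make tamzin.
dalxel + zinond → kelxan (R11).
tamzin + kelxan → orbyul (R6).
Using R5, kelxan, tamzin, and orbyul make rennor.
tamzin: reached.
kelxan: reached.
rennor: reached.
dalxel: reached.
All 4 are reached.

4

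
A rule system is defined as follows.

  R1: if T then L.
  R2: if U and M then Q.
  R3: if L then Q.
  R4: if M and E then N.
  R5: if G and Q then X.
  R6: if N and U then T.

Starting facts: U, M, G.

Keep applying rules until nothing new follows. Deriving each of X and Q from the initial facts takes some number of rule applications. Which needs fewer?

Q

Q: U and M hold, so Q follows (R2). [1 rule application]
X: From U and M, R2 gives Q. From G and Q, R5 gives X. [2 rule applications]
Q needs fewer.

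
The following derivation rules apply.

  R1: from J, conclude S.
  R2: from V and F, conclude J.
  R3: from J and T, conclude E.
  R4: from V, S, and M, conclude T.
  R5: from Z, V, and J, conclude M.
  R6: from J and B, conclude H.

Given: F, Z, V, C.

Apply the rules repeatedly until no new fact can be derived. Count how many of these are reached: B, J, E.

2

From V and F, R2 gives J.
From Z, V, and J, R5 gives M.
From J, R1 gives S.
From V, S, and M, R4 gives T.
J and T hold, so E follows (R3).
No rule produces B, and it is not given.
J: reached.
E: reached.
Reached: J and E — 2 of the 3.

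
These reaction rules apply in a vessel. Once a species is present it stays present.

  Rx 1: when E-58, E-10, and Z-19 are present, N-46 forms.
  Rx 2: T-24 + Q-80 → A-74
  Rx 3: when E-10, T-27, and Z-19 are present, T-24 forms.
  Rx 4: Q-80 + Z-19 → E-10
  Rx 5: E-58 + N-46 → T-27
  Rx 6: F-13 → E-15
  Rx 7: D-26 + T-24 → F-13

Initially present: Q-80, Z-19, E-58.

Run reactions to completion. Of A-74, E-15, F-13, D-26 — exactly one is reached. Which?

Q-80 and Z-19 present → E-10 forms (Rx 4).
E-58, E-10, and Z-19 present → N-46 forms (Rx 1).
E-58 and N-46 present → T-27 forms (Rx 5).
E-10, T-27, and Z-19 present → T-24 forms (Rx 3).
T-24 and Q-80 present → A-74 forms (Rx 2).
F-13 would need D-26 and T-24 (Rx 7), but D-26 never forms. No rule produces D-26, and it is not given. E-15 would need F-13 (Rx 6), but F-13 never forms.

A-74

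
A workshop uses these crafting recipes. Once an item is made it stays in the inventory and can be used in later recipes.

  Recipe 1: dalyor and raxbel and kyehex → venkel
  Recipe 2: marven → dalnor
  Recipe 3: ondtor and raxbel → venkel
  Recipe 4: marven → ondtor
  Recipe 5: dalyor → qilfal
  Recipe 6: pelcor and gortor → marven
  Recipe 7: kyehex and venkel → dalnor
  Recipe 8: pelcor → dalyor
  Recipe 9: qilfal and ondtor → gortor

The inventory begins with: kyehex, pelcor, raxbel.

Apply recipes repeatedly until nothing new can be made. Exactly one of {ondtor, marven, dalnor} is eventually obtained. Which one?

pelcor → dalyor (Recipe 8).
Using Recipe 1, dalyor, raxbel, and kyehex make venkel.
kyehex and venkel → dalnor (Recipe 7).
marven would need pelcor and gortor (Recipe 6), but gortor is never obtained. ondtor would need marven (Recipe 4), but marven is never obtained.

dalnor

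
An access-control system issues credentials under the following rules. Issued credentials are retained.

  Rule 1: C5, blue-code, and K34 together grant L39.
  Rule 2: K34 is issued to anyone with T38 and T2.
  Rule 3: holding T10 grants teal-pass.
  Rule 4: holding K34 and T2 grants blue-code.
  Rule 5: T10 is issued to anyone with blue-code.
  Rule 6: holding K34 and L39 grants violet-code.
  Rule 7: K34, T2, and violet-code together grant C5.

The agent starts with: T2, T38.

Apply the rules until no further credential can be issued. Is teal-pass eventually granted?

Holding T38 and T2 grants K34 (Rule 2).
Holding K34 and T2 grants blue-code (Rule 4).
Holding blue-code grants T10 (Rule 5).
Holding T10 grants teal-pass (Rule 3).

Yes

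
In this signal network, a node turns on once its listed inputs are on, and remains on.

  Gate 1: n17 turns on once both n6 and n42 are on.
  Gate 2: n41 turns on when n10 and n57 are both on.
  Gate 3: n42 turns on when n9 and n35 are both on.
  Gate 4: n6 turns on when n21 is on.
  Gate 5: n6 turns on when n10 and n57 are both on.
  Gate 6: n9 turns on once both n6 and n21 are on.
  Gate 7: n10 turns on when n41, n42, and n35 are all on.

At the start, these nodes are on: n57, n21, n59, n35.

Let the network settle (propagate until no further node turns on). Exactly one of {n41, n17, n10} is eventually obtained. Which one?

n21 is on, so n6 turns on (Gate 4).
Gate 6: n6 and n21 on → n9 on.
Gate 3: n9 and n35 on → n42 on.
Gate 1: n6 and n42 on → n17 on.
n10 would need n41, n42, and n35 (Gate 7), but n41 never turns on. n41 would need n10 and n57 (Gate 2), but n10 never turns on.

n17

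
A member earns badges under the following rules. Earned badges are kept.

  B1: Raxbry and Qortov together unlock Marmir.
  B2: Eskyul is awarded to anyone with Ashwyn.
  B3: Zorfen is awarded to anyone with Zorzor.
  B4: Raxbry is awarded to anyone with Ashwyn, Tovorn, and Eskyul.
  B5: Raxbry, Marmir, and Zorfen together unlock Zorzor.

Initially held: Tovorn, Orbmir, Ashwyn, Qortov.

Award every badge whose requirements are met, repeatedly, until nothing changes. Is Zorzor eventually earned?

Zorzor would need Raxbry, Marmir, and Zorfen (B5), but Zorfen is never earned.

No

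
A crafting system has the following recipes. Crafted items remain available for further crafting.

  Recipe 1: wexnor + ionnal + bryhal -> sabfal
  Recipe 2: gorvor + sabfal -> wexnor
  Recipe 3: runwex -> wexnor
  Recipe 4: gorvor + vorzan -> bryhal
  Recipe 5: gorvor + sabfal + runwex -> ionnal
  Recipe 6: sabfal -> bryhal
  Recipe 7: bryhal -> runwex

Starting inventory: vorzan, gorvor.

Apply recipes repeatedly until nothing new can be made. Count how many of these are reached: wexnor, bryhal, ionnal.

2

gorvor + vorzan -> bryhal (Recipe 4).
Using Recipe 7, bryhal makes runwex.
runwex -> wexnor (Recipe 3).
wexnor: reached.
bryhal: reached.
ionnal would need gorvor, sabfal, and runwex (Recipe 5), but sabfal is never obtained.
Reached: wexnor and bryhal — 2 of the 3.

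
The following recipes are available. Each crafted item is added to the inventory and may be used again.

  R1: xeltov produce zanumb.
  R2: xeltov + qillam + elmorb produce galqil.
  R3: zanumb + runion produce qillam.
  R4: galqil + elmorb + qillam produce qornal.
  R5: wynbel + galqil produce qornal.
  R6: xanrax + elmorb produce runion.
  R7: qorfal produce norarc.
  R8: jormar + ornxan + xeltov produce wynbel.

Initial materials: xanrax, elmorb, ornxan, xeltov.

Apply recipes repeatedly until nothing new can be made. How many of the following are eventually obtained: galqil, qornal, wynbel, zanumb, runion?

xeltov → zanumb (R1).
xanrax + elmorb → runion (R6).
Using R3, zanumb and runion make qillam.
Using R2, xeltov, qillam, and elmorb make galqil.
galqil + elmorb + qillam → qornal (R4).
galqil: reached.
qornal: reached.
wynbel would need jormar, ornxan, and xeltov (R8), but jormar is never obtained.
zanumb: reached.
runion: reached.
Reached: galqil, qornal, zanumb, and runion — 4 of the 5.

4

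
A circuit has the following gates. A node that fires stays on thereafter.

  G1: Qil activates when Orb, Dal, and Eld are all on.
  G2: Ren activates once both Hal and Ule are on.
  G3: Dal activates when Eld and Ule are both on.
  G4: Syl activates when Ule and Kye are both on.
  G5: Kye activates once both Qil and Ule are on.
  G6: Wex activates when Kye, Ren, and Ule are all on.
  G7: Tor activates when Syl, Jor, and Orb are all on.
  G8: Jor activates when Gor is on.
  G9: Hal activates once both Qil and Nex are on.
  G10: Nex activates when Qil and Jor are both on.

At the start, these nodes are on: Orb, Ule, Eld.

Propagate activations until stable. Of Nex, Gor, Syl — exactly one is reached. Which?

G3: Eld and Ule on → Dal on.
G1: Orb, Dal, and Eld on → Qil on.
Qil and Ule are on, so Kye activates (G5).
Ule and Kye are on, so Syl activates (G4).
No rule produces Gor, and it is not given. Nex would need Qil and Jor (G10), but Jor never turns on.

Syl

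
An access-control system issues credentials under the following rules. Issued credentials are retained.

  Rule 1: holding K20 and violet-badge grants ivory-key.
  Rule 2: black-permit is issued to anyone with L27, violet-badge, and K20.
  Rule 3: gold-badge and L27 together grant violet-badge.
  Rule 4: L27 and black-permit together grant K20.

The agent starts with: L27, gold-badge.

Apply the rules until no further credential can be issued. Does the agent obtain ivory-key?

No

ivory-key would need K20 and violet-badge (Rule 1), but K20 is never granted.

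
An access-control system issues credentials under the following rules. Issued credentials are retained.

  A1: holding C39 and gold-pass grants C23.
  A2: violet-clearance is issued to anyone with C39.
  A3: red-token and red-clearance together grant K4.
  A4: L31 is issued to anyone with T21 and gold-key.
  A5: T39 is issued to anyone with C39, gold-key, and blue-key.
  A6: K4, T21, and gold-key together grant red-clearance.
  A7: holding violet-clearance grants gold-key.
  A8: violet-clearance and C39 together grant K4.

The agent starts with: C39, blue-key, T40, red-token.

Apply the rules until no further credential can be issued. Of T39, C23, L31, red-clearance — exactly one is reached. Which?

Holding C39 grants violet-clearance (A2).
Holding violet-clearance grants gold-key (A7).
Holding C39, gold-key, and blue-key grants T39 (A5).
C23 would need C39 and gold-pass (A1), but gold-pass is never granted. red-clearance would need K4, T21, and gold-key (A6), but T21 is never granted. L31 would need T21 and gold-key (A4), but T21 is never granted.

T39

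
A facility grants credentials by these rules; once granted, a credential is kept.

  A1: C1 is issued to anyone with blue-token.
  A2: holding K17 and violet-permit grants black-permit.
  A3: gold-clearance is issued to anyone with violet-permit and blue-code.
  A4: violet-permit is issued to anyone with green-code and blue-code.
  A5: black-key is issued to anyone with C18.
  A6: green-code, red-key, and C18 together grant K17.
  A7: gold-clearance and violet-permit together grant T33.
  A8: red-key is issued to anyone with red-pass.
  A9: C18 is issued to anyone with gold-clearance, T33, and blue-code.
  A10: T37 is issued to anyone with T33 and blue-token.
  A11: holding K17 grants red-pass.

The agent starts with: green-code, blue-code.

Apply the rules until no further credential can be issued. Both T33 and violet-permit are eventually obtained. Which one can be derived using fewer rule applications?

violet-permit: Holding green-code and blue-code grants violet-permit (A4). [1 rule application]
T33: Holding green-code and blue-code grants violet-permit (A4). Holding violet-permit and blue-code grants gold-clearance (A3). Holding gold-clearance and violet-permit grants T33 (A7). [3 rule applications]
violet-permit needs fewer.

violet-permit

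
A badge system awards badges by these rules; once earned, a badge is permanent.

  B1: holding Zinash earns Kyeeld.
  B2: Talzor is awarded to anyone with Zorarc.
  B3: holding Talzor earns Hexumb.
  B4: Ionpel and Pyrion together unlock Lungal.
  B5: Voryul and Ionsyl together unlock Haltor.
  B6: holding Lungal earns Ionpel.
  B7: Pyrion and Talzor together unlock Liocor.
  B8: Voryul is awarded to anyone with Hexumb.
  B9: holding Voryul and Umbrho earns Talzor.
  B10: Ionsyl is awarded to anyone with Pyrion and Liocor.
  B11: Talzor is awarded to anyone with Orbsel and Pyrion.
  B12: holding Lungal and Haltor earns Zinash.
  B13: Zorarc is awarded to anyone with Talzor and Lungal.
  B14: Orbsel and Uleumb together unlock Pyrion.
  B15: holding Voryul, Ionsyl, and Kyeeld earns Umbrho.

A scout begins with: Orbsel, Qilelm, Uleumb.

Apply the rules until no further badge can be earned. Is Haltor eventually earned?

With Orbsel and Uleumb, Pyrion is earned (B14).
With Orbsel and Pyrion, Talzor is earned (B11).
With Pyrion and Talzor, Liocor is earned (B7).
With Talzor, Hexumb is earned (B3).
With Pyrion and Liocor, Ionsyl is earned (B10).
With Hexumb, Voryul is earned (B8).
With Voryul and Ionsyl, Haltor is earned (B5).

Yes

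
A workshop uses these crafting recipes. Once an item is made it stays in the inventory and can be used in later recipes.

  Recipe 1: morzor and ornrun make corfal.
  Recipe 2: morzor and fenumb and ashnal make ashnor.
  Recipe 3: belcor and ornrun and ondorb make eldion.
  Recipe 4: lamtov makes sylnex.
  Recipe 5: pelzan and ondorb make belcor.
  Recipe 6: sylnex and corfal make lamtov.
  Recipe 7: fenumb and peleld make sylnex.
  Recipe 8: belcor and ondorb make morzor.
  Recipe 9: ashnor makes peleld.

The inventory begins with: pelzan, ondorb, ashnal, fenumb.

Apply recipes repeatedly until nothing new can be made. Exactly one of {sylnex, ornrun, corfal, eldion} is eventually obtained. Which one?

sylnex

Using Recipe 5, pelzan and ondorb make belcor.
Using Recipe 8, belcor and ondorb make morzor.
morzor and fenumb and ashnal → ashnor (Recipe 2).
Using Recipe 9, ashnor makes peleld.
fenumb and peleld → sylnex (Recipe 7).
eldion would need belcor, ornrun, and ondorb (Recipe 3), but ornrun is never obtained. corfal would need morzor and ornrun (Recipe 1), but ornrun is never obtained. No rule produces ornrun, and it is not given.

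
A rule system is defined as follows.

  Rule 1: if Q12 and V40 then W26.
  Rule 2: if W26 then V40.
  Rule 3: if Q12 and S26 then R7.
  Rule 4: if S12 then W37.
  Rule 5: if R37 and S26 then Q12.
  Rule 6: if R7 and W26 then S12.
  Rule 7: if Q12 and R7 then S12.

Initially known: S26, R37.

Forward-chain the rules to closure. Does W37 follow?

From R37 and S26, Rule 5 gives Q12.
Q12 and S26 hold, so R7 follows (Rule 3).
From Q12 and R7, Rule 7 gives S12.
From S12, Rule 4 gives W37.

Yes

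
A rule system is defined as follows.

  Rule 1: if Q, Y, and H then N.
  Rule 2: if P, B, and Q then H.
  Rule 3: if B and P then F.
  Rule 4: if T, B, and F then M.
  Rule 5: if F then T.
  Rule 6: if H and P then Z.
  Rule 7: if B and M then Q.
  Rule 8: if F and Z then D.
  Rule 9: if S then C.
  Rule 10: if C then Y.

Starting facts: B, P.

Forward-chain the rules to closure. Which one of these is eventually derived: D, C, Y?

D

From B and P, Rule 3 gives F.
F holds, so T follows (Rule 5).
T, B, and F hold, so M follows (Rule 4).
From B and M, Rule 7 gives Q.
From P, B, and Q, Rule 2 gives H.
H and P hold, so Z follows (Rule 6).
F and Z hold, so D follows (Rule 8).
Y would need C (Rule 10), but C is never established. C would need S (Rule 9), but S is never established.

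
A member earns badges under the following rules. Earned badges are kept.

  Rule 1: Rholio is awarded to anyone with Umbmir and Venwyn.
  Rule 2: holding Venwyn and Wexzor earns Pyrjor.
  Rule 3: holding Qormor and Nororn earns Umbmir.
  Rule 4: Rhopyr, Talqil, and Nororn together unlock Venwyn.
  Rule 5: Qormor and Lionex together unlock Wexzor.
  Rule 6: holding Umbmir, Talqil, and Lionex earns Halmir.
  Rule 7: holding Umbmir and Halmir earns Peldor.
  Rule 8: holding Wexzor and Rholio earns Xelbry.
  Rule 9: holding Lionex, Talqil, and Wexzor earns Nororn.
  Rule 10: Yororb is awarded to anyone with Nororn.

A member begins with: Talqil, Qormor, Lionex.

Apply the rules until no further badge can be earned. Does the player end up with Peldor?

With Qormor and Lionex, Wexzor is earned (Rule 5).
With Lionex, Talqil, and Wexzor, Nororn is earned (Rule 9).
With Qormor and Nororn, Umbmir is earned (Rule 3).
With Umbmir, Talqil, and Lionex, Halmir is earned (Rule 6).
With Umbmir and Halmir, Peldor is earned (Rule 7).

Yes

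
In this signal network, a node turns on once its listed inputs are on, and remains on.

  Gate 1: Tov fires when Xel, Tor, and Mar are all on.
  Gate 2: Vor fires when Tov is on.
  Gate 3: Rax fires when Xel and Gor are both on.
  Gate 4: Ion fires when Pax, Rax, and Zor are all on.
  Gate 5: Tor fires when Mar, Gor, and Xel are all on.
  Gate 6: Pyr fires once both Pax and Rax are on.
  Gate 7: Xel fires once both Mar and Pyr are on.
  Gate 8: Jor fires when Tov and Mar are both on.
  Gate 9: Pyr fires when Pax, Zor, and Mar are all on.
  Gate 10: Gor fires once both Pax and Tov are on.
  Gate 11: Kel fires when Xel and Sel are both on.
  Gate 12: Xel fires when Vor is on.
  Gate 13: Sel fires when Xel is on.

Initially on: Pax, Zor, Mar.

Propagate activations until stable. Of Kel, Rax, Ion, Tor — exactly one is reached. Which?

Gate 9: Pax, Zor, and Mar on → Pyr on.
Gate 7: Mar and Pyr on → Xel on.
Xel is on, so Sel fires (Gate 13).
Xel and Sel are on, so Kel fires (Gate 11).
Tor would need Mar, Gor, and Xel (Gate 5), but Gor never turns on. Rax would need Xel and Gor (Gate 3), but Gor never turns on. Ion would need Pax, Rax, and Zor (Gate 4), but Rax never turns on.

Kel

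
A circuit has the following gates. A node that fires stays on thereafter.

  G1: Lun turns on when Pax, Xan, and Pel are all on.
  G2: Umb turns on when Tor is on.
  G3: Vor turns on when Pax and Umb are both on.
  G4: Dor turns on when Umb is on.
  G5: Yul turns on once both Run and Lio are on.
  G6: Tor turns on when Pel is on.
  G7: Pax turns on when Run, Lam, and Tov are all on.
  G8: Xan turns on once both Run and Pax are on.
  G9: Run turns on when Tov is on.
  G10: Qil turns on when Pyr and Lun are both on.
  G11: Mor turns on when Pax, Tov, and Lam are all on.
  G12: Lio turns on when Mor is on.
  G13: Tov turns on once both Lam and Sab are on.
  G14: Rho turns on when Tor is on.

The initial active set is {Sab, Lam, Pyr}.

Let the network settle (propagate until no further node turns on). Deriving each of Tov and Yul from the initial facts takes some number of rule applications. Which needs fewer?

Tov: G13: Lam and Sab on → Tov on. [1 rule application]
Yul: Lam and Sab are on, so Tov turns on (G13). G9: Tov on → Run on. Run, Lam, and Tov are on, so Pax turns on (G7). Pax, Tov, and Lam are on, so Mor turns on (G11). Mor is on, so Lio turns on (G12). Run and Lio are on, so Yul turns on (G5). [6 rule applications]
Tov needs fewer.

Tov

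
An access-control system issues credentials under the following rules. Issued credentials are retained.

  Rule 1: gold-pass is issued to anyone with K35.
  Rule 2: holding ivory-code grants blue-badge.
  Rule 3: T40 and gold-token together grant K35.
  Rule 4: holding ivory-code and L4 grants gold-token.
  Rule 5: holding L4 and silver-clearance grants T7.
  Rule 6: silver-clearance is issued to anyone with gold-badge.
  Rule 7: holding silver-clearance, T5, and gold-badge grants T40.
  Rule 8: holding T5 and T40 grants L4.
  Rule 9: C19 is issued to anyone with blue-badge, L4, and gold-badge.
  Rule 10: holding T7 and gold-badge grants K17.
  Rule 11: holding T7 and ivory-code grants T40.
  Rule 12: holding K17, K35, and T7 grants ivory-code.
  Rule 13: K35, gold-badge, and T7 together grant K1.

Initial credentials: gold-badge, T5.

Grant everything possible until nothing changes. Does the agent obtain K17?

Yes

Holding gold-badge grants silver-clearance (Rule 6).
Holding silver-clearance, T5, and gold-badge grants T40 (Rule 7).
Holding T5 and T40 grants L4 (Rule 8).
Holding L4 and silver-clearance grants T7 (Rule 5).
Holding T7 and gold-badge grants K17 (Rule 10).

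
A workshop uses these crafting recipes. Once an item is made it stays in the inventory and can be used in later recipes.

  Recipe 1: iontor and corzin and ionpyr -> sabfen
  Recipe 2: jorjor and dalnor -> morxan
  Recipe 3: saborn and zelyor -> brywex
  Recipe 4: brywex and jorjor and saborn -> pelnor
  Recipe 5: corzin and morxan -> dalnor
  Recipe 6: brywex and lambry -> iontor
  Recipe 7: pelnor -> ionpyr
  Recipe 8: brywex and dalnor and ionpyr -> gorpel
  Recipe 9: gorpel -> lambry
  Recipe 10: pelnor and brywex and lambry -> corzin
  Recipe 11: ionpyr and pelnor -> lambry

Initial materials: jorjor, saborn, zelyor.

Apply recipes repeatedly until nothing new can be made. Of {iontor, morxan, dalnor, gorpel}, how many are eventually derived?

Using Recipe 3, saborn and zelyor make brywex.
Using Recipe 4, brywex, jorjor, and saborn make pelnor.
Using Recipe 7, pelnor makes ionpyr.
Using Recipe 11, ionpyr and pelnor make lambry.
brywex and lambry -> iontor (Recipe 6).
iontor: reached.
morxan would need jorjor and dalnor (Recipe 2), but dalnor is never obtained.
dalnor would need corzin and morxan (Recipe 5), but morxan is never obtained.
gorpel would need brywex, dalnor, and ionpyr (Recipe 8), but dalnor is never obtained.
Reached: iontor — 1 of the 4.

1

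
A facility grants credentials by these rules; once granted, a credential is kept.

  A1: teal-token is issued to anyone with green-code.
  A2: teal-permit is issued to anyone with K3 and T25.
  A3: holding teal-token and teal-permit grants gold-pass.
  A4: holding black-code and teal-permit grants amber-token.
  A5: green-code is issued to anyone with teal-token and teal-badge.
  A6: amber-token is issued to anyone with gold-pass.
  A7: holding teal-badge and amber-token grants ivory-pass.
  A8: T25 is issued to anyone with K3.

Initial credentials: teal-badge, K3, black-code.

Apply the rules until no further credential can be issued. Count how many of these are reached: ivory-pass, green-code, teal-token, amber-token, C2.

Holding K3 grants T25 (A8).
Holding K3 and T25 grants teal-permit (A2).
Holding black-code and teal-permit grants amber-token (A4).
Holding teal-badge and amber-token grants ivory-pass (A7).
ivory-pass: reached.
green-code would need teal-token and teal-badge (A5), but teal-token is never granted.
teal-token would need green-code (A1), but green-code is never granted.
amber-token: reached.
No rule produces C2, and it is not given.
Reached: ivory-pass and amber-token — 2 of the 5.

2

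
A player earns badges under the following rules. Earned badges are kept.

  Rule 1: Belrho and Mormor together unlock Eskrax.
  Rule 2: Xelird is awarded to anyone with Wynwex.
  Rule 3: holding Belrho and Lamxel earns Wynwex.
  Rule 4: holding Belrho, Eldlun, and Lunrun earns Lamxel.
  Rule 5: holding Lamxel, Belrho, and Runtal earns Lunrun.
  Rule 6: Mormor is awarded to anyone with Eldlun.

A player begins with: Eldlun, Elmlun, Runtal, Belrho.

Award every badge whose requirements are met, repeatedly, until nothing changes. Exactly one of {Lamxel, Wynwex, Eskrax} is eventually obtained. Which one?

With Eldlun, Mormor is earned (Rule 6).
With Belrho and Mormor, Eskrax is earned (Rule 1).
Lamxel would need Belrho, Eldlun, and Lunrun (Rule 4), but Lunrun is never earned. Wynwex would need Belrho and Lamxel (Rule 3), but Lamxel is never earned.

Eskrax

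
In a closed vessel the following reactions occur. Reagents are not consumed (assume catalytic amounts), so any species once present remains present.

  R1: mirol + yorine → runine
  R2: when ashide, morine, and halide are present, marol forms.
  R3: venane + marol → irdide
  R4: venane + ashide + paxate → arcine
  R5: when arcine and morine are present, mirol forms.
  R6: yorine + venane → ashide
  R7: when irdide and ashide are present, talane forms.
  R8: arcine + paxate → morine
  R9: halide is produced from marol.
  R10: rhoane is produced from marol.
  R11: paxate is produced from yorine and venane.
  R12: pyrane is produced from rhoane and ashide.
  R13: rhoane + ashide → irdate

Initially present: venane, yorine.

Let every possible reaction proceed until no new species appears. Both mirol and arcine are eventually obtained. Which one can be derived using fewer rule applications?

arcine: yorine and venane present → paxate forms (R11). yorine and venane present → ashide forms (R6). venane, ashide, and paxate present → arcine forms (R4). [3 rule applications]
mirol: yorine and venane present → paxate forms (R11). yorine and venane present → ashide forms (R6). venane, ashide, and paxate present → arcine forms (R4). arcine and paxate present → morine forms (R8). arcine and morine present → mirol forms (R5). [5 rule applications]
arcine needs fewer.

arcine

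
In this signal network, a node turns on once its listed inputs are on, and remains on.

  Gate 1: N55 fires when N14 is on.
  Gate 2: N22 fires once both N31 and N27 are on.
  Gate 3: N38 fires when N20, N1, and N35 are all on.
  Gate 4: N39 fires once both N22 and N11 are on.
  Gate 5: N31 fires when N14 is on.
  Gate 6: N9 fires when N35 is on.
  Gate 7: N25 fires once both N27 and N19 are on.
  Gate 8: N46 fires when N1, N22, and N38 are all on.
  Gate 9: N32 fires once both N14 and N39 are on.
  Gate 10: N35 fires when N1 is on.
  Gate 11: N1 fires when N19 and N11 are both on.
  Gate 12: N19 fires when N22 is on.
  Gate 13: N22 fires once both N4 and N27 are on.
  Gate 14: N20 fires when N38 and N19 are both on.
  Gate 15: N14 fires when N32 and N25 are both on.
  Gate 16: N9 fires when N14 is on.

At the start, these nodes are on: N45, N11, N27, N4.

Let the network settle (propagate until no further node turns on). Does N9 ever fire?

Yes

N4 and N27 are on, so N22 fires (Gate 13).
N22 is on, so N19 fires (Gate 12).
Gate 11: N19 and N11 on → N1 on.
Gate 10: N1 on → N35 on.
Gate 6: N35 on → N9 on.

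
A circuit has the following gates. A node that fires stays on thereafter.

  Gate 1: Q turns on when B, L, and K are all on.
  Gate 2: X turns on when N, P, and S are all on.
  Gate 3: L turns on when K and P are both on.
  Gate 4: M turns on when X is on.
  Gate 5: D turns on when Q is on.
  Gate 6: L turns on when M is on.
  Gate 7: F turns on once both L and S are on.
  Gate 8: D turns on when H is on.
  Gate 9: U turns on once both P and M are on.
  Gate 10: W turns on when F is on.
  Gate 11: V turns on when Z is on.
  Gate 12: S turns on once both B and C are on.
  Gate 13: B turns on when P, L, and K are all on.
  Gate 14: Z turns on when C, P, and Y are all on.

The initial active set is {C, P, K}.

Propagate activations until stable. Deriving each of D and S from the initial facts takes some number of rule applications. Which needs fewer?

S: Gate 3: K and P on → L on. P, L, and K are on, so B turns on (Gate 13). Gate 12: B and C on → S on. [3 rule applications]
D: K and P are on, so L turns on (Gate 3). P, L, and K are on, so B turns on (Gate 13). B, L, and K are on, so Q turns on (Gate 1). Gate 5: Q on → D on. [4 rule applications]
S needs fewer.

S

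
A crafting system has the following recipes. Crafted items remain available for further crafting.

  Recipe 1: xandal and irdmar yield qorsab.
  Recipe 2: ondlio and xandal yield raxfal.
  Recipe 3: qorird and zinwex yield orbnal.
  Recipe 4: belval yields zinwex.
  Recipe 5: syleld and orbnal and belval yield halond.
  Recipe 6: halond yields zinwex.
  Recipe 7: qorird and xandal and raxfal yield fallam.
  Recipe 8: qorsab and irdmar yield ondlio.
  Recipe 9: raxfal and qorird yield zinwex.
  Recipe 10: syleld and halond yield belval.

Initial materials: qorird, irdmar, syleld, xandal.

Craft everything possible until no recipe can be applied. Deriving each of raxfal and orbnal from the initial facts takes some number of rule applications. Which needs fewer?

raxfal

raxfal: Using Recipe 1, xandal and irdmar make qorsab. Using Recipe 8, qorsab and irdmar make ondlio. ondlio and xandal → raxfal (Recipe 2). [3 rule applications]
orbnal: xandal and irdmar → qorsab (Recipe 1). Using Recipe 8, qorsab and irdmar make ondlio. ondlio and xandal → raxfal (Recipe 2). raxfal and qorird → zinwex (Recipe 9). qorird and zinwex → orbnal (Recipe 3). [5 rule applications]
raxfal needs fewer.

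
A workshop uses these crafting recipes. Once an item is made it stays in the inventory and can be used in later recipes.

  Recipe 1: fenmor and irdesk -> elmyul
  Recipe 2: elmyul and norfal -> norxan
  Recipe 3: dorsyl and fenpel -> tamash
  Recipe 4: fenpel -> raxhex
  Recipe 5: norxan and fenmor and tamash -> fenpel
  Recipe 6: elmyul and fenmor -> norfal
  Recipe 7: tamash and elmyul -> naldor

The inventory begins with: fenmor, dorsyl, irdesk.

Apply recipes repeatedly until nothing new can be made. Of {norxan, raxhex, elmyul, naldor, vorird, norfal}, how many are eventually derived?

3

fenmor and irdesk -> elmyul (Recipe 1).
Using Recipe 6, elmyul and fenmor make norfal.
elmyul and norfal -> norxan (Recipe 2).
norxan: reached.
raxhex would need fenpel (Recipe 4), but fenpel is never obtained.
elmyul: reached.
naldor would need tamash and elmyul (Recipe 7), but tamash is never obtained.
No rule produces vorird, and it is not given.
norfal: reached.
Reached: norxan, elmyul, and norfal — 3 of the 6.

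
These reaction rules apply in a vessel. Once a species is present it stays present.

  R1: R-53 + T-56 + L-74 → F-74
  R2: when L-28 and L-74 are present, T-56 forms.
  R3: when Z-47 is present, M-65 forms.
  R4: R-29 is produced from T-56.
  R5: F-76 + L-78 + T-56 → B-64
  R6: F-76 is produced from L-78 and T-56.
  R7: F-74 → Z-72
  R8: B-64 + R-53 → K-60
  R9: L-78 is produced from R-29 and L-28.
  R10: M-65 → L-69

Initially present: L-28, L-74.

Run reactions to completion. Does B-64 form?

Yes

L-28 and L-74 present → T-56 forms (R2).
T-56 present → R-29 forms (R4).
R-29 and L-28 present → L-78 forms (R9).
L-78 and T-56 present → F-76 forms (R6).
F-76, L-78, and T-56 present → B-64 forms (R5).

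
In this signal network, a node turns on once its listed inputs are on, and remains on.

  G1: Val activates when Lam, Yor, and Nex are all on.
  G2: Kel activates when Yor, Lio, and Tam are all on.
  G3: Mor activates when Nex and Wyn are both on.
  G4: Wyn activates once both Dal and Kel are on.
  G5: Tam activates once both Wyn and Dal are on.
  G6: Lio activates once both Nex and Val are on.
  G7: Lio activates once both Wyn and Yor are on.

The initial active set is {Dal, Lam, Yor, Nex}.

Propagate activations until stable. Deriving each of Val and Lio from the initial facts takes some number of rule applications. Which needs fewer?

Val: Lam, Yor, and Nex are on, so Val activates (G1). [1 rule application]
Lio: Lam, Yor, and Nex are on, so Val activates (G1). G6: Nex and Val on → Lio on. [2 rule applications]
Val needs fewer.

Val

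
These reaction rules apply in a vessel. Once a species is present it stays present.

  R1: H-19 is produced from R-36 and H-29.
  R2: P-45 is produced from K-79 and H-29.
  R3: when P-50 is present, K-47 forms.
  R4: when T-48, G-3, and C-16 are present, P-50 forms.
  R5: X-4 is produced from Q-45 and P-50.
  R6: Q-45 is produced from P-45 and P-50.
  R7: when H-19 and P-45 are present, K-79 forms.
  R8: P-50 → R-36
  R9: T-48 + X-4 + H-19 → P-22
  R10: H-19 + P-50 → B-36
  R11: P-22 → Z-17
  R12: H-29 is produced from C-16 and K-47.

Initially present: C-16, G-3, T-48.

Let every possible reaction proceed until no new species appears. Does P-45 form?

No

P-45 would need K-79 and H-29 (R2), but K-79 never forms.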